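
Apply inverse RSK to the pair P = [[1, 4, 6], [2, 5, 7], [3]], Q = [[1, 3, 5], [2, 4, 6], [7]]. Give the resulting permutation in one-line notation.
3 2 5 4 7 6 1

Reverse the RSK construction: for i from n down to 1, find the cell of Q containing i, remove the entry at that cell from P, and reverse-bump it up through P; the value ejected from row 1 is w(i).

Step i=7: Q has 7 at row 3, column 1; remove 3 from row 3 of P and reverse-bump: 3 enters row 2 and ejects 2; 2 enters row 1 and ejects 1. So w(7) = 1. P is now [[2, 4, 6], [3, 5, 7]].
Step i=6: Q has 6 at row 2, column 3; remove 7 from row 2 of P and reverse-bump: 7 enters row 1 and ejects 6. So w(6) = 6. P is now [[2, 4, 7], [3, 5]].
Step i=5: Q has 5 at row 1, column 3; remove that cell from P, ejecting 7. So w(5) = 7. P is now [[2, 4], [3, 5]].
Step i=4: Q has 4 at row 2, column 2; remove 5 from row 2 of P and reverse-bump: 5 enters row 1 and ejects 4. So w(4) = 4. P is now [[2, 5], [3]].
Step i=3: Q has 3 at row 1, column 2; remove that cell from P, ejecting 5. So w(3) = 5. P is now [[2], [3]].
Step i=2: Q has 2 at row 2, column 1; remove 3 from row 2 of P and reverse-bump: 3 enters row 1 and ejects 2. So w(2) = 2. P is now [[3]].
Step i=1: Q has 1 at row 1, column 1; remove that cell from P, ejecting 3. So w(1) = 3. P is now [].

So w = 3 2 5 4 7 6 1.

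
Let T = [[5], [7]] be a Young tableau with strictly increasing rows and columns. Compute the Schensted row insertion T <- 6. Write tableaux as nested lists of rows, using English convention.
6 is larger than every entry of row 1, so it is appended to row 1. The new tableau is [[5, 6], [7]].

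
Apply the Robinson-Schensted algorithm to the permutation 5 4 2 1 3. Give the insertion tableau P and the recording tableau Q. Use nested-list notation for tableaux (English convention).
P = [[1, 3], [2], [4], [5]], Q = [[1, 5], [2], [3], [4]]

Insert each entry of the permutation into P by Schensted row insertion, recording in Q the position of each new cell.

Insert 5: appended to row 1. P = [[5]], Q = [[1]].
Insert 4: 4 bumps 5 from row 1; 5 starts row 2. P = [[4], [5]], Q = [[1], [2]].
Insert 2: 2 bumps 4 from row 1; 4 bumps 5 from row 2; 5 starts row 3. P = [[2], [4], [5]], Q = [[1], [2], [3]].
Insert 1: 1 bumps 2 from row 1; 2 bumps 4 from row 2; 4 bumps 5 from row 3; 5 starts row 4. P = [[1], [2], [4], [5]], Q = [[1], [2], [3], [4]].
Insert 3: appended to row 1. P = [[1, 3], [2], [4], [5]], Q = [[1, 5], [2], [3], [4]].

So P = [[1, 3], [2], [4], [5]], Q = [[1, 5], [2], [3], [4]].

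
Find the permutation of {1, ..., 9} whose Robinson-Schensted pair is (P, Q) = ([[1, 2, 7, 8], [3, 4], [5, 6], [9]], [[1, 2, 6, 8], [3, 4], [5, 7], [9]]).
5 9 3 6 1 7 4 8 2

Reverse the RSK construction: for i from n down to 1, find the cell of Q containing i, remove the entry at that cell from P, and reverse-bump it up through P; the value ejected from row 1 is w(i).

Step i=9: Q has 9 at row 4, column 1; remove 9 from row 4 of P and reverse-bump: 9 enters row 3 and ejects 6; 6 enters row 2 and ejects 4; 4 enters row 1 and ejects 2. So w(9) = 2. P is now [[1, 4, 7, 8], [3, 6], [5, 9]].
Step i=8: Q has 8 at row 1, column 4; remove that cell from P, ejecting 8. So w(8) = 8. P is now [[1, 4, 7], [3, 6], [5, 9]].
Step i=7: Q has 7 at row 3, column 2; remove 9 from row 3 of P and reverse-bump: 9 enters row 2 and ejects 6; 6 enters row 1 and ejects 4. So w(7) = 4. P is now [[1, 6, 7], [3, 9], [5]].
Step i=6: Q has 6 at row 1, column 3; remove that cell from P, ejecting 7. So w(6) = 7. P is now [[1, 6], [3, 9], [5]].
Step i=5: Q has 5 at row 3, column 1; remove 5 from row 3 of P and reverse-bump: 5 enters row 2 and ejects 3; 3 enters row 1 and ejects 1. So w(5) = 1. P is now [[3, 6], [5, 9]].
Step i=4: Q has 4 at row 2, column 2; remove 9 from row 2 of P and reverse-bump: 9 enters row 1 and ejects 6. So w(4) = 6. P is now [[3, 9], [5]].
Step i=3: Q has 3 at row 2, column 1; remove 5 from row 2 of P and reverse-bump: 5 enters row 1 and ejects 3. So w(3) = 3. P is now [[5, 9]].
Step i=2: Q has 2 at row 1, column 2; remove that cell from P, ejecting 9. So w(2) = 9. P is now [[5]].
Step i=1: Q has 1 at row 1, column 1; remove that cell from P, ejecting 5. So w(1) = 5. P is now [].

So w = 5 9 3 6 1 7 4 8 2.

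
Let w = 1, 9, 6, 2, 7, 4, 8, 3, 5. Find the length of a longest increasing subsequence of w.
4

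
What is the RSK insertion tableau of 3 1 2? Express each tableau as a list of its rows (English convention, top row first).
Insert 3: appended to row 1. P = [[3]].
Insert 1: 1 bumps 3 from row 1; 3 starts row 2. P = [[1], [3]].
Insert 2: appended to row 1. P = [[1, 2], [3]].

So P = [[1, 2], [3]].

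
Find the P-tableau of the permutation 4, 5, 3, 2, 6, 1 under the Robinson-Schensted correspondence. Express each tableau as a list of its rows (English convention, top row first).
P = [[1, 5, 6], [2], [3], [4]]

Insert 4: appended to row 1. P = [[4]].
Insert 5: appended to row 1. P = [[4, 5]].
Insert 3: 3 bumps 4 from row 1; 4 starts row 2. P = [[3, 5], [4]].
Insert 2: 2 bumps 3 from row 1; 3 bumps 4 from row 2; 4 starts row 3. P = [[2, 5], [3], [4]].
Insert 6: appended to row 1. P = [[2, 5, 6], [3], [4]].
Insert 1: 1 bumps 2 from row 1; 2 bumps 3 from row 2; 3 bumps 4 from row 3; 4 starts row 4. P = [[1, 5, 6], [2], [3], [4]].

So P = [[1, 5, 6], [2], [3], [4]].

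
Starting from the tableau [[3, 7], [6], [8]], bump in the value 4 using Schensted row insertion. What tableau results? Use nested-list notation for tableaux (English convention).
In row 1, 4 replaces 7 (the leftmost entry greater than 4); 7 is bumped to row 2. 7 is appended to row 2. The new tableau is [[3, 4], [6, 7], [8]].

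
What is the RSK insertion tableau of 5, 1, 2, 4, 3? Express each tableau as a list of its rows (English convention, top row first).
Insert 5: appended to row 1. P = [[5]].
Insert 1: 1 bumps 5 from row 1; 5 starts row 2. P = [[1], [5]].
Insert 2: appended to row 1. P = [[1, 2], [5]].
Insert 4: appended to row 1. P = [[1, 2, 4], [5]].
Insert 3: 3 bumps 4 from row 1; 4 bumps 5 from row 2; 5 starts row 3. P = [[1, 2, 3], [4], [5]].

So P = [[1, 2, 3], [4], [5]].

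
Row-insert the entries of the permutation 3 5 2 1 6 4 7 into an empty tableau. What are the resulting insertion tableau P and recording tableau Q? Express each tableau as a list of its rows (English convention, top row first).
Insert each entry of the permutation into P by Schensted row insertion, recording in Q the position of each new cell.

Insert 3: appended to row 1. P = [[3]], Q = [[1]].
Insert 5: appended to row 1. P = [[3, 5]], Q = [[1, 2]].
Insert 2: 2 bumps 3 from row 1; 3 starts row 2. P = [[2, 5], [3]], Q = [[1, 2], [3]].
Insert 1: 1 bumps 2 from row 1; 2 bumps 3 from row 2; 3 starts row 3. P = [[1, 5], [2], [3]], Q = [[1, 2], [3], [4]].
Insert 6: appended to row 1. P = [[1, 5, 6], [2], [3]], Q = [[1, 2, 5], [3], [4]].
Insert 4: 4 bumps 5 from row 1; 5 appends to row 2. P = [[1, 4, 6], [2, 5], [3]], Q = [[1, 2, 5], [3, 6], [4]].
Insert 7: appended to row 1. P = [[1, 4, 6, 7], [2, 5], [3]], Q = [[1, 2, 5, 7], [3, 6], [4]].

So P = [[1, 4, 6, 7], [2, 5], [3]], Q = [[1, 2, 5, 7], [3, 6], [4]].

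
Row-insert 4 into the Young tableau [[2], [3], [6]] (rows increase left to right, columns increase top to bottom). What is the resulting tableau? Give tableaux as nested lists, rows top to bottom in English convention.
4 is larger than every entry of row 1, so it is appended to row 1. The new tableau is [[2, 4], [3], [6]].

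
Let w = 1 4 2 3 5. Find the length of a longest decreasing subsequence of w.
2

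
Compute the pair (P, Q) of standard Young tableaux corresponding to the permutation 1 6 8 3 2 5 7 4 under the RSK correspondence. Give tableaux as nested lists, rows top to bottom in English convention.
P = [[1, 2, 4, 7], [3, 5], [6, 8]], Q = [[1, 2, 3, 7], [4, 6], [5, 8]]

Insert each entry of the permutation into P by Schensted row insertion, recording in Q the position of each new cell.

Insert 1: appended to row 1. P = [[1]], Q = [[1]].
Insert 6: appended to row 1. P = [[1, 6]], Q = [[1, 2]].
Insert 8: appended to row 1. P = [[1, 6, 8]], Q = [[1, 2, 3]].
Insert 3: 3 bumps 6 from row 1; 6 starts row 2. P = [[1, 3, 8], [6]], Q = [[1, 2, 3], [4]].
Insert 2: 2 bumps 3 from row 1; 3 bumps 6 from row 2; 6 starts row 3. P = [[1, 2, 8], [3], [6]], Q = [[1, 2, 3], [4], [5]].
Insert 5: 5 bumps 8 from row 1; 8 appends to row 2. P = [[1, 2, 5], [3, 8], [6]], Q = [[1, 2, 3], [4, 6], [5]].
Insert 7: appended to row 1. P = [[1, 2, 5, 7], [3, 8], [6]], Q = [[1, 2, 3, 7], [4, 6], [5]].
Insert 4: 4 bumps 5 from row 1; 5 bumps 8 from row 2; 8 appends to row 3. P = [[1, 2, 4, 7], [3, 5], [6, 8]], Q = [[1, 2, 3, 7], [4, 6], [5, 8]].

So P = [[1, 2, 4, 7], [3, 5], [6, 8]], Q = [[1, 2, 3, 7], [4, 6], [5, 8]].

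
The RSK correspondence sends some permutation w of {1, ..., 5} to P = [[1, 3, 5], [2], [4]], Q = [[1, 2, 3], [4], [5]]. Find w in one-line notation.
2 4 5 3 1

Reverse the RSK construction: for i from n down to 1, find the cell of Q containing i, remove the entry at that cell from P, and reverse-bump it up through P; the value ejected from row 1 is w(i).

Step i=5: Q has 5 at row 3, column 1; remove 4 from row 3 of P and reverse-bump: 4 enters row 2 and ejects 2; 2 enters row 1 and ejects 1. So w(5) = 1. P is now [[2, 3, 5], [4]].
Step i=4: Q has 4 at row 2, column 1; remove 4 from row 2 of P and reverse-bump: 4 enters row 1 and ejects 3. So w(4) = 3. P is now [[2, 4, 5]].
Step i=3: Q has 3 at row 1, column 3; remove that cell from P, ejecting 5. So w(3) = 5. P is now [[2, 4]].
Step i=2: Q has 2 at row 1, column 2; remove that cell from P, ejecting 4. So w(2) = 4. P is now [[2]].
Step i=1: Q has 1 at row 1, column 1; remove that cell from P, ejecting 2. So w(1) = 2. P is now [].

So w = 2 4 5 3 1.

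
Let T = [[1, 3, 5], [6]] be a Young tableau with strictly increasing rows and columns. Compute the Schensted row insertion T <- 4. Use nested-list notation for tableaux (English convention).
[[1, 3, 4], [5], [6]]

In row 1, 4 replaces 5 (the leftmost entry greater than 4); 5 is bumped to row 2. In row 2, 5 replaces 6 (the leftmost entry greater than 5); 6 is bumped to row 3. 6 starts a new row 3. The new tableau is [[1, 3, 4], [5], [6]].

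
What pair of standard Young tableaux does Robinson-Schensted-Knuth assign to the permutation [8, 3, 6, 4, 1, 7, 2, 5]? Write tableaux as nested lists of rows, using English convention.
Insert each entry of the permutation into P by Schensted row insertion, recording in Q the position of each new cell.

Insert 8: appended to row 1. P = [[8]].
Insert 3: 3 bumps 8 from row 1; 8 starts row 2. P = [[3], [8]].
Insert 6: appended to row 1. P = [[3, 6], [8]].
Insert 4: 4 bumps 6 from row 1; 6 bumps 8 from row 2; 8 starts row 3. P = [[3, 4], [6], [8]].
Insert 1: 1 bumps 3 from row 1; 3 bumps 6 from row 2; 6 bumps 8 from row 3; 8 starts row 4. P = [[1, 4], [3], [6], [8]].
Insert 7: appended to row 1. P = [[1, 4, 7], [3], [6], [8]].
Insert 2: 2 bumps 4 from row 1; 4 appends to row 2. P = [[1, 2, 7], [3, 4], [6], [8]].
Insert 5: 5 bumps 7 from row 1; 7 appends to row 2. P = [[1, 2, 5], [3, 4, 7], [6], [8]].

So P = [[1, 2, 5], [3, 4, 7], [6], [8]], Q = [[1, 3, 6], [2, 7, 8], [4], [5]].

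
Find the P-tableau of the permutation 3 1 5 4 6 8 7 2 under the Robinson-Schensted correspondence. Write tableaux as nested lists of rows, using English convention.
P = [[1, 2, 6, 7], [3, 4, 8], [5]]

After inserting 3: P = [[3]].
After inserting 1: P = [[1], [3]].
After inserting 5: P = [[1, 5], [3]].
After inserting 4: P = [[1, 4], [3, 5]].
After inserting 6: P = [[1, 4, 6], [3, 5]].
After inserting 8: P = [[1, 4, 6, 8], [3, 5]].
After inserting 7: P = [[1, 4, 6, 7], [3, 5, 8]].
After inserting 2: P = [[1, 2, 6, 7], [3, 4, 8], [5]].

So P = [[1, 2, 6, 7], [3, 4, 8], [5]].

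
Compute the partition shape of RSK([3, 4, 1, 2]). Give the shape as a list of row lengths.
[2, 2]

Row-insert each entry into an empty tableau.

After inserting 3: P = [[3]].
After inserting 4: P = [[3, 4]].
After inserting 1: P = [[1, 4], [3]].
After inserting 2: P = [[1, 2], [3, 4]].

The final insertion tableau P = [[1, 2], [3, 4]] has shape [2, 2].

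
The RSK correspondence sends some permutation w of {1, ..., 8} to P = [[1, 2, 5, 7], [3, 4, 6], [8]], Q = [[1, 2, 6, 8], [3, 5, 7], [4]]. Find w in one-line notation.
3 8 4 1 2 6 5 7

Reverse the RSK construction: for i from n down to 1, find the cell of Q containing i, remove the entry at that cell from P, and reverse-bump it up through P; the value ejected from row 1 is w(i).

Step i=8: Q has 8 at row 1, column 4; remove that cell from P, ejecting 7. So w(8) = 7. P is now [[1, 2, 5], [3, 4, 6], [8]].
Step i=7: Q has 7 at row 2, column 3; remove 6 from row 2 of P and reverse-bump: 6 enters row 1 and ejects 5. So w(7) = 5. P is now [[1, 2, 6], [3, 4], [8]].
Step i=6: Q has 6 at row 1, column 3; remove that cell from P, ejecting 6. So w(6) = 6. P is now [[1, 2], [3, 4], [8]].
Step i=5: Q has 5 at row 2, column 2; remove 4 from row 2 of P and reverse-bump: 4 enters row 1 and ejects 2. So w(5) = 2. P is now [[1, 4], [3], [8]].
Step i=4: Q has 4 at row 3, column 1; remove 8 from row 3 of P and reverse-bump: 8 enters row 2 and ejects 3; 3 enters row 1 and ejects 1. So w(4) = 1. P is now [[3, 4], [8]].
Step i=3: Q has 3 at row 2, column 1; remove 8 from row 2 of P and reverse-bump: 8 enters row 1 and ejects 4. So w(3) = 4. P is now [[3, 8]].
Step i=2: Q has 2 at row 1, column 2; remove that cell from P, ejecting 8. So w(2) = 8. P is now [[3]].
Step i=1: Q has 1 at row 1, column 1; remove that cell from P, ejecting 3. So w(1) = 3. P is now [].

So w = 3 8 4 1 2 6 5 7.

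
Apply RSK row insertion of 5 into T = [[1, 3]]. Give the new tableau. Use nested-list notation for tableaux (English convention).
5 is larger than every entry of row 1, so it is appended to row 1. The new tableau is [[1, 3, 5]].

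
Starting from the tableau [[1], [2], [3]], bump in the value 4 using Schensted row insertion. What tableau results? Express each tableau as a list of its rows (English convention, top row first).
[[1, 4], [2], [3]]

4 is larger than every entry of row 1, so it is appended to row 1. The new tableau is [[1, 4], [2], [3]].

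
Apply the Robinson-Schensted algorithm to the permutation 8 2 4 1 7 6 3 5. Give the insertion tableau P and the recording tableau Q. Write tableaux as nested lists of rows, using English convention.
Insert each entry of the permutation into P by Schensted row insertion, recording in Q the position of each new cell.

After inserting 8: P = [[8]].
After inserting 2: P = [[2], [8]].
After inserting 4: P = [[2, 4], [8]].
After inserting 1: P = [[1, 4], [2], [8]].
After inserting 7: P = [[1, 4, 7], [2], [8]].
After inserting 6: P = [[1, 4, 6], [2, 7], [8]].
After inserting 3: P = [[1, 3, 6], [2, 4], [7], [8]].
After inserting 5: P = [[1, 3, 5], [2, 4, 6], [7], [8]].

So P = [[1, 3, 5], [2, 4, 6], [7], [8]], Q = [[1, 3, 5], [2, 6, 8], [4], [7]].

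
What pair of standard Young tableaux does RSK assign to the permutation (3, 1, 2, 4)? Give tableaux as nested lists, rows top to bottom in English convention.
Insert each entry of the permutation into P by Schensted row insertion, recording in Q the position of each new cell.

Insert 3: appended to row 1. P = [[3]], Q = [[1]].
Insert 1: 1 bumps 3 from row 1; 3 starts row 2. P = [[1], [3]], Q = [[1], [2]].
Insert 2: appended to row 1. P = [[1, 2], [3]], Q = [[1, 3], [2]].
Insert 4: appended to row 1. P = [[1, 2, 4], [3]], Q = [[1, 3, 4], [2]].

So P = [[1, 2, 4], [3]], Q = [[1, 3, 4], [2]].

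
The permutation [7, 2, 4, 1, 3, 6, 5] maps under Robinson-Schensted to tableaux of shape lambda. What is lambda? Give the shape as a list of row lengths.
Row-insert each entry into an empty tableau.

After inserting 7: P = [[7]].
After inserting 2: P = [[2], [7]].
After inserting 4: P = [[2, 4], [7]].
After inserting 1: P = [[1, 4], [2], [7]].
After inserting 3: P = [[1, 3], [2, 4], [7]].
After inserting 6: P = [[1, 3, 6], [2, 4], [7]].
After inserting 5: P = [[1, 3, 5], [2, 4, 6], [7]].

The final insertion tableau P = [[1, 3, 5], [2, 4, 6], [7]] has shape [3, 3, 1].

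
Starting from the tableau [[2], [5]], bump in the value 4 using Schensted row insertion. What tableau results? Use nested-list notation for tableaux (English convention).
[[2, 4], [5]]

4 is larger than every entry of row 1, so it is appended to row 1. The new tableau is [[2, 4], [5]].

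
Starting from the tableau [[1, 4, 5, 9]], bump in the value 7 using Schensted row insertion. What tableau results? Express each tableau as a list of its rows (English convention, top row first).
In row 1, 7 replaces 9 (the leftmost entry greater than 7); 9 is bumped to row 2. 9 starts a new row 2. The new tableau is [[1, 4, 5, 7], [9]].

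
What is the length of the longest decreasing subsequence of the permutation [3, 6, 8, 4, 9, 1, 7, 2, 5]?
3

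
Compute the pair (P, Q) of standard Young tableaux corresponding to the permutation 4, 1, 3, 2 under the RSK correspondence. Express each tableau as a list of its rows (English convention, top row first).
P = [[1, 2], [3], [4]], Q = [[1, 3], [2], [4]]

Insert each entry of the permutation into P by Schensted row insertion, recording in Q the position of each new cell.

Insert 4: appended to row 1. P = [[4]].
Insert 1: 1 bumps 4 from row 1; 4 starts row 2. P = [[1], [4]].
Insert 3: appended to row 1. P = [[1, 3], [4]].
Insert 2: 2 bumps 3 from row 1; 3 bumps 4 from row 2; 4 starts row 3. P = [[1, 2], [3], [4]].

So P = [[1, 2], [3], [4]], Q = [[1, 3], [2], [4]].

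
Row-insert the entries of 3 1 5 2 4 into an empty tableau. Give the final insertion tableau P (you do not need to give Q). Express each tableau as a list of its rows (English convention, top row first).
After inserting 3: P = [[3]].
After inserting 1: P = [[1], [3]].
After inserting 5: P = [[1, 5], [3]].
After inserting 2: P = [[1, 2], [3, 5]].
After inserting 4: P = [[1, 2, 4], [3, 5]].

So P = [[1, 2, 4], [3, 5]].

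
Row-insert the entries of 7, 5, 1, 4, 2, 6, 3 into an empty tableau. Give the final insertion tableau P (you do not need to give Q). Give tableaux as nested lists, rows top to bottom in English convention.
P = [[1, 2, 3], [4, 6], [5], [7]]

Insert 7: appended to row 1. P = [[7]].
Insert 5: 5 bumps 7 from row 1; 7 starts row 2. P = [[5], [7]].
Insert 1: 1 bumps 5 from row 1; 5 bumps 7 from row 2; 7 starts row 3. P = [[1], [5], [7]].
Insert 4: appended to row 1. P = [[1, 4], [5], [7]].
Insert 2: 2 bumps 4 from row 1; 4 bumps 5 from row 2; 5 bumps 7 from row 3; 7 starts row 4. P = [[1, 2], [4], [5], [7]].
Insert 6: appended to row 1. P = [[1, 2, 6], [4], [5], [7]].
Insert 3: 3 bumps 6 from row 1; 6 appends to row 2. P = [[1, 2, 3], [4, 6], [5], [7]].

So P = [[1, 2, 3], [4, 6], [5], [7]].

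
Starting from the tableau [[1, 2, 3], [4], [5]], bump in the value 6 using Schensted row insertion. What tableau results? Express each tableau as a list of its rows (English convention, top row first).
[[1, 2, 3, 6], [4], [5]]

6 is larger than every entry of row 1, so it is appended to row 1. The new tableau is [[1, 2, 3, 6], [4], [5]].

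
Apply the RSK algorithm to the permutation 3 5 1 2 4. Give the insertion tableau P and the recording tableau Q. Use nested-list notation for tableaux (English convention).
Insert each entry of the permutation into P by Schensted row insertion, recording in Q the position of each new cell.

Insert 3: appended to row 1. P = [[3]], Q = [[1]].
Insert 5: appended to row 1. P = [[3, 5]], Q = [[1, 2]].
Insert 1: 1 bumps 3 from row 1; 3 starts row 2. P = [[1, 5], [3]], Q = [[1, 2], [3]].
Insert 2: 2 bumps 5 from row 1; 5 appends to row 2. P = [[1, 2], [3, 5]], Q = [[1, 2], [3, 4]].
Insert 4: appended to row 1. P = [[1, 2, 4], [3, 5]], Q = [[1, 2, 5], [3, 4]].

So P = [[1, 2, 4], [3, 5]], Q = [[1, 2, 5], [3, 4]].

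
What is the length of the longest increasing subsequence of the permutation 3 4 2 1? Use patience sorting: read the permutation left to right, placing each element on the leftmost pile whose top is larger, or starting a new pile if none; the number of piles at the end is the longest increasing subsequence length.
3: new pile. tops = [3]
4: new pile. tops = [3, 4]
2: onto pile 1 (replacing 3). tops = [2, 4]
1: onto pile 1 (replacing 2). tops = [1, 4]

2 piles, so the longest increasing subsequence has length 2.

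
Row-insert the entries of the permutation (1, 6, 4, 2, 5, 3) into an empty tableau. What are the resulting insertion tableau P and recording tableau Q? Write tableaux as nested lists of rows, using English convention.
Insert each entry of the permutation into P by Schensted row insertion, recording in Q the position of each new cell.

Insert 1: appended to row 1. P = [[1]].
Insert 6: appended to row 1. P = [[1, 6]].
Insert 4: 4 bumps 6 from row 1; 6 starts row 2. P = [[1, 4], [6]].
Insert 2: 2 bumps 4 from row 1; 4 bumps 6 from row 2; 6 starts row 3. P = [[1, 2], [4], [6]].
Insert 5: appended to row 1. P = [[1, 2, 5], [4], [6]].
Insert 3: 3 bumps 5 from row 1; 5 appends to row 2. P = [[1, 2, 3], [4, 5], [6]].

So P = [[1, 2, 3], [4, 5], [6]], Q = [[1, 2, 5], [3, 6], [4]].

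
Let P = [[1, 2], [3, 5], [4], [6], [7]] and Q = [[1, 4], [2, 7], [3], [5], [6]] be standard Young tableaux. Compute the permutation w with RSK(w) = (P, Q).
7 6 4 5 3 1 2

Reverse the RSK construction: for i from n down to 1, find the cell of Q containing i, remove the entry at that cell from P, and reverse-bump it up through P; the value ejected from row 1 is w(i).

Step i=7: Q has 7 at row 2, column 2; remove 5 from row 2 of P and reverse-bump: 5 enters row 1 and ejects 2. So w(7) = 2. P is now [[1, 5], [3], [4], [6], [7]].
Step i=6: Q has 6 at row 5, column 1; remove 7 from row 5 of P and reverse-bump: 7 enters row 4 and ejects 6; 6 enters row 3 and ejects 4; 4 enters row 2 and ejects 3; 3 enters row 1 and ejects 1. So w(6) = 1. P is now [[3, 5], [4], [6], [7]].
Step i=5: Q has 5 at row 4, column 1; remove 7 from row 4 of P and reverse-bump: 7 enters row 3 and ejects 6; 6 enters row 2 and ejects 4; 4 enters row 1 and ejects 3. So w(5) = 3. P is now [[4, 5], [6], [7]].
Step i=4: Q has 4 at row 1, column 2; remove that cell from P, ejecting 5. So w(4) = 5. P is now [[4], [6], [7]].
Step i=3: Q has 3 at row 3, column 1; remove 7 from row 3 of P and reverse-bump: 7 enters row 2 and ejects 6; 6 enters row 1 and ejects 4. So w(3) = 4. P is now [[6], [7]].
Step i=2: Q has 2 at row 2, column 1; remove 7 from row 2 of P and reverse-bump: 7 enters row 1 and ejects 6. So w(2) = 6. P is now [[7]].
Step i=1: Q has 1 at row 1, column 1; remove that cell from P, ejecting 7. So w(1) = 7. P is now [].

So w = 7 6 4 5 3 1 2.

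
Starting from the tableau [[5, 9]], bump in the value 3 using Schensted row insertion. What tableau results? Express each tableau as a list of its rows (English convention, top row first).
[[3, 9], [5]]

In row 1, 3 replaces 5 (the leftmost entry greater than 3); 5 is bumped to row 2. 5 starts a new row 2. The new tableau is [[3, 9], [5]].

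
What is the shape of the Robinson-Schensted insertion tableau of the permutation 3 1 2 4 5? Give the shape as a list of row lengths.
[4, 1]

Row-insert each entry into an empty tableau.

After inserting 3: P = [[3]].
After inserting 1: P = [[1], [3]].
After inserting 2: P = [[1, 2], [3]].
After inserting 4: P = [[1, 2, 4], [3]].
After inserting 5: P = [[1, 2, 4, 5], [3]].

The final insertion tableau P = [[1, 2, 4, 5], [3]] has shape [4, 1].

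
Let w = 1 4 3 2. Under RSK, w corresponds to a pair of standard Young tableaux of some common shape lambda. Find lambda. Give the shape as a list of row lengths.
[2, 1, 1]

Row-insert each entry into an empty tableau.

After inserting 1: P = [[1]].
After inserting 4: P = [[1, 4]].
After inserting 3: P = [[1, 3], [4]].
After inserting 2: P = [[1, 2], [3], [4]].

The final insertion tableau P = [[1, 2], [3], [4]] has shape [2, 1, 1].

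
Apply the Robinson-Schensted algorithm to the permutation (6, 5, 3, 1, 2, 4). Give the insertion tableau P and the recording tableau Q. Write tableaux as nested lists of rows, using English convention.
Insert each entry of the permutation into P by Schensted row insertion, recording in Q the position of each new cell.

Insert 6: appended to row 1. P = [[6]].
Insert 5: 5 bumps 6 from row 1; 6 starts row 2. P = [[5], [6]].
Insert 3: 3 bumps 5 from row 1; 5 bumps 6 from row 2; 6 starts row 3. P = [[3], [5], [6]].
Insert 1: 1 bumps 3 from row 1; 3 bumps 5 from row 2; 5 bumps 6 from row 3; 6 starts row 4. P = [[1], [3], [5], [6]].
Insert 2: appended to row 1. P = [[1, 2], [3], [5], [6]].
Insert 4: appended to row 1. P = [[1, 2, 4], [3], [5], [6]].

So P = [[1, 2, 4], [3], [5], [6]], Q = [[1, 5, 6], [2], [3], [4]].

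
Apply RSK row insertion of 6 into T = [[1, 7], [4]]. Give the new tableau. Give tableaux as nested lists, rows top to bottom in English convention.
In row 1, 6 replaces 7 (the leftmost entry greater than 6); 7 is bumped to row 2. 7 is appended to row 2. The new tableau is [[1, 6], [4, 7]].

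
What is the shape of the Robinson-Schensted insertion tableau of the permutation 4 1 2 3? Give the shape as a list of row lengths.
RSK row insertion gives P = [[1, 2, 3], [4]], which has shape [3, 1].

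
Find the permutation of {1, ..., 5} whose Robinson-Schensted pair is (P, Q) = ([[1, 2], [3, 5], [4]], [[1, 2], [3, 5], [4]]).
4 5 3 1 2

Reverse RSK: for i = n, n-1, ..., 1, locate i in Q, remove the corresponding corner cell from P, and reverse-bump its entry up through P; the value ejected from row 1 is w(i).

So w = 4 5 3 1 2.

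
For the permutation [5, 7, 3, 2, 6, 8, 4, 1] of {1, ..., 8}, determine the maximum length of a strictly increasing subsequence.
3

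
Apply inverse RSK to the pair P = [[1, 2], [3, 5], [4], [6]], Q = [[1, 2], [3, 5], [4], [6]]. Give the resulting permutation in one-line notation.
4 6 5 1 3 2

Reverse RSK: for i = n, n-1, ..., 1, locate i in Q, remove the corresponding corner cell from P, and reverse-bump its entry up through P; the value ejected from row 1 is w(i).

So w = 4 6 5 1 3 2.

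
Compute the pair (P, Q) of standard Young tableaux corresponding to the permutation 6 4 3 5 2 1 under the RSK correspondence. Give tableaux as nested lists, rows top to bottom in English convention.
P = [[1, 5], [2], [3], [4], [6]], Q = [[1, 4], [2], [3], [5], [6]]

Insert each entry of the permutation into P by Schensted row insertion, recording in Q the position of each new cell.

After inserting 6: P = [[6]].
After inserting 4: P = [[4], [6]].
After inserting 3: P = [[3], [4], [6]].
After inserting 5: P = [[3, 5], [4], [6]].
After inserting 2: P = [[2, 5], [3], [4], [6]].
After inserting 1: P = [[1, 5], [2], [3], [4], [6]].

So P = [[1, 5], [2], [3], [4], [6]], Q = [[1, 4], [2], [3], [5], [6]].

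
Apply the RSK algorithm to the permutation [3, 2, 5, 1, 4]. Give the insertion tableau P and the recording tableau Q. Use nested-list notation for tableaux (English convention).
P = [[1, 4], [2, 5], [3]], Q = [[1, 3], [2, 5], [4]]

Insert each entry of the permutation into P by Schensted row insertion, recording in Q the position of each new cell.

Insert 3: appended to row 1. P = [[3]].
Insert 2: 2 bumps 3 from row 1; 3 starts row 2. P = [[2], [3]].
Insert 5: appended to row 1. P = [[2, 5], [3]].
Insert 1: 1 bumps 2 from row 1; 2 bumps 3 from row 2; 3 starts row 3. P = [[1, 5], [2], [3]].
Insert 4: 4 bumps 5 from row 1; 5 appends to row 2. P = [[1, 4], [2, 5], [3]].

So P = [[1, 4], [2, 5], [3]], Q = [[1, 3], [2, 5], [4]].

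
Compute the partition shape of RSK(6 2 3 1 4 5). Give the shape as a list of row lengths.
Row-insert each entry into an empty tableau.

After inserting 6: P = [[6]].
After inserting 2: P = [[2], [6]].
After inserting 3: P = [[2, 3], [6]].
After inserting 1: P = [[1, 3], [2], [6]].
After inserting 4: P = [[1, 3, 4], [2], [6]].
After inserting 5: P = [[1, 3, 4, 5], [2], [6]].

The final insertion tableau P = [[1, 3, 4, 5], [2], [6]] has shape [4, 1, 1].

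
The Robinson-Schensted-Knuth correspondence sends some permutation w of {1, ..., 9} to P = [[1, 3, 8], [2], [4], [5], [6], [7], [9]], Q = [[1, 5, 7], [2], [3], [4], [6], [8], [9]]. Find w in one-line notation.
9 7 6 2 5 4 8 3 1

Reverse the RSK construction: for i from n down to 1, find the cell of Q containing i, remove the entry at that cell from P, and reverse-bump it up through P; the value ejected from row 1 is w(i).

Step i=9: Q has 9 at row 7, column 1; remove 9 from row 7 of P and reverse-bump: 9 enters row 6 and ejects 7; 7 enters row 5 and ejects 6; 6 enters row 4 and ejects 5; 5 enters row 3 and ejects 4; 4 enters row 2 and ejects 2; 2 enters row 1 and ejects 1. So w(9) = 1. P is now [[2, 3, 8], [4], [5], [6], [7], [9]].
Step i=8: Q has 8 at row 6, column 1; remove 9 from row 6 of P and reverse-bump: 9 enters row 5 and ejects 7; 7 enters row 4 and ejects 6; 6 enters row 3 and ejects 5; 5 enters row 2 and ejects 4; 4 enters row 1 and ejects 3. So w(8) = 3. P is now [[2, 4, 8], [5], [6], [7], [9]].
Step i=7: Q has 7 at row 1, column 3; remove that cell from P, ejecting 8. So w(7) = 8. P is now [[2, 4], [5], [6], [7], [9]].
Step i=6: Q has 6 at row 5, column 1; remove 9 from row 5 of P and reverse-bump: 9 enters row 4 and ejects 7; 7 enters row 3 and ejects 6; 6 enters row 2 and ejects 5; 5 enters row 1 and ejects 4. So w(6) = 4. P is now [[2, 5], [6], [7], [9]].
Step i=5: Q has 5 at row 1, column 2; remove that cell from P, ejecting 5. So w(5) = 5. P is now [[2], [6], [7], [9]].
Step i=4: Q has 4 at row 4, column 1; remove 9 from row 4 of P and reverse-bump: 9 enters row 3 and ejects 7; 7 enters row 2 and ejects 6; 6 enters row 1 and ejects 2. So w(4) = 2. P is now [[6], [7], [9]].
Step i=3: Q has 3 at row 3, column 1; remove 9 from row 3 of P and reverse-bump: 9 enters row 2 and ejects 7; 7 enters row 1 and ejects 6. So w(3) = 6. P is now [[7], [9]].
Step i=2: Q has 2 at row 2, column 1; remove 9 from row 2 of P and reverse-bump: 9 enters row 1 and ejects 7. So w(2) = 7. P is now [[9]].
Step i=1: Q has 1 at row 1, column 1; remove that cell from P, ejecting 9. So w(1) = 9. P is now [].

So w = 9 7 6 2 5 4 8 3 1.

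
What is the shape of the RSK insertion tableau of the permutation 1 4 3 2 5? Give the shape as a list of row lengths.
Row-insert each entry into an empty tableau.

After inserting 1: P = [[1]].
After inserting 4: P = [[1, 4]].
After inserting 3: P = [[1, 3], [4]].
After inserting 2: P = [[1, 2], [3], [4]].
After inserting 5: P = [[1, 2, 5], [3], [4]].

The final insertion tableau P = [[1, 2, 5], [3], [4]] has shape [3, 1, 1].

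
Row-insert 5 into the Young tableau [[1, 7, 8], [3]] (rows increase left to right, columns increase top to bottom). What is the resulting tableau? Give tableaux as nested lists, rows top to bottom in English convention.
[[1, 5, 8], [3, 7]]

In row 1, 5 replaces 7 (the leftmost entry greater than 5); 7 is bumped to row 2. 7 is appended to row 2. The new tableau is [[1, 5, 8], [3, 7]].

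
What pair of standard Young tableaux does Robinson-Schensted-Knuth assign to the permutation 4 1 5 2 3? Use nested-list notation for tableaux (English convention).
Insert each entry of the permutation into P by Schensted row insertion, recording in Q the position of each new cell.

Insert 4: appended to row 1. P = [[4]].
Insert 1: 1 bumps 4 from row 1; 4 starts row 2. P = [[1], [4]].
Insert 5: appended to row 1. P = [[1, 5], [4]].
Insert 2: 2 bumps 5 from row 1; 5 appends to row 2. P = [[1, 2], [4, 5]].
Insert 3: appended to row 1. P = [[1, 2, 3], [4, 5]].

So P = [[1, 2, 3], [4, 5]], Q = [[1, 3, 5], [2, 4]].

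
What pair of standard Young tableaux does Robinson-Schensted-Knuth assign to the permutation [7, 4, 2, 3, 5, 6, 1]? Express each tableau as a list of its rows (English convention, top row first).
P = [[1, 3, 5, 6], [2], [4], [7]], Q = [[1, 4, 5, 6], [2], [3], [7]]

Insert each entry of the permutation into P by Schensted row insertion, recording in Q the position of each new cell.

After inserting 7: P = [[7]].
After inserting 4: P = [[4], [7]].
After inserting 2: P = [[2], [4], [7]].
After inserting 3: P = [[2, 3], [4], [7]].
After inserting 5: P = [[2, 3, 5], [4], [7]].
After inserting 6: P = [[2, 3, 5, 6], [4], [7]].
After inserting 1: P = [[1, 3, 5, 6], [2], [4], [7]].

So P = [[1, 3, 5, 6], [2], [4], [7]], Q = [[1, 4, 5, 6], [2], [3], [7]].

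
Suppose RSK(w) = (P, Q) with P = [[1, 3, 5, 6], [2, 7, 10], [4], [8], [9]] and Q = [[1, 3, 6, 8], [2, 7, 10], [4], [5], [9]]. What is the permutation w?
Reverse RSK: for i = n, n-1, ..., 1, locate i in Q, remove the corresponding corner cell from P, and reverse-bump its entry up through P; the value ejected from row 1 is w(i).

So w = 9 2 8 4 3 7 5 10 1 6.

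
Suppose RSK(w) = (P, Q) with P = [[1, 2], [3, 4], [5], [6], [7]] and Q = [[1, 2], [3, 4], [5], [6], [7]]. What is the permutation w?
3 7 1 6 5 4 2

Reverse the RSK construction: for i from n down to 1, find the cell of Q containing i, remove the entry at that cell from P, and reverse-bump it up through P; the value ejected from row 1 is w(i).

Step i=7: Q has 7 at row 5, column 1; remove 7 from row 5 of P and reverse-bump: 7 enters row 4 and ejects 6; 6 enters row 3 and ejects 5; 5 enters row 2 and ejects 4; 4 enters row 1 and ejects 2. So w(7) = 2. P is now [[1, 4], [3, 5], [6], [7]].
Step i=6: Q has 6 at row 4, column 1; remove 7 from row 4 of P and reverse-bump: 7 enters row 3 and ejects 6; 6 enters row 2 and ejects 5; 5 enters row 1 and ejects 4. So w(6) = 4. P is now [[1, 5], [3, 6], [7]].
Step i=5: Q has 5 at row 3, column 1; remove 7 from row 3 of P and reverse-bump: 7 enters row 2 and ejects 6; 6 enters row 1 and ejects 5. So w(5) = 5. P is now [[1, 6], [3, 7]].
Step i=4: Q has 4 at row 2, column 2; remove 7 from row 2 of P and reverse-bump: 7 enters row 1 and ejects 6. So w(4) = 6. P is now [[1, 7], [3]].
Step i=3: Q has 3 at row 2, column 1; remove 3 from row 2 of P and reverse-bump: 3 enters row 1 and ejects 1. So w(3) = 1. P is now [[3, 7]].
Step i=2: Q has 2 at row 1, column 2; remove that cell from P, ejecting 7. So w(2) = 7. P is now [[3]].
Step i=1: Q has 1 at row 1, column 1; remove that cell from P, ejecting 3. So w(1) = 3. P is now [].

So w = 3 7 1 6 5 4 2.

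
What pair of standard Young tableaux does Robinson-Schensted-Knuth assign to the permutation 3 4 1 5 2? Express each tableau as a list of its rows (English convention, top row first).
Insert each entry of the permutation into P by Schensted row insertion, recording in Q the position of each new cell.

After inserting 3: P = [[3]].
After inserting 4: P = [[3, 4]].
After inserting 1: P = [[1, 4], [3]].
After inserting 5: P = [[1, 4, 5], [3]].
After inserting 2: P = [[1, 2, 5], [3, 4]].

So P = [[1, 2, 5], [3, 4]], Q = [[1, 2, 4], [3, 5]].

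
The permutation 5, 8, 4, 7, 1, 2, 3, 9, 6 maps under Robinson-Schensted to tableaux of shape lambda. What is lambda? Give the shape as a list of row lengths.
[4, 3, 2]

Row-insert each entry into an empty tableau.

After inserting 5: P = [[5]].
After inserting 8: P = [[5, 8]].
After inserting 4: P = [[4, 8], [5]].
After inserting 7: P = [[4, 7], [5, 8]].
After inserting 1: P = [[1, 7], [4, 8], [5]].
After inserting 2: P = [[1, 2], [4, 7], [5, 8]].
After inserting 3: P = [[1, 2, 3], [4, 7], [5, 8]].
After inserting 9: P = [[1, 2, 3, 9], [4, 7], [5, 8]].
After inserting 6: P = [[1, 2, 3, 6], [4, 7, 9], [5, 8]].

The final insertion tableau P = [[1, 2, 3, 6], [4, 7, 9], [5, 8]] has shape [4, 3, 2].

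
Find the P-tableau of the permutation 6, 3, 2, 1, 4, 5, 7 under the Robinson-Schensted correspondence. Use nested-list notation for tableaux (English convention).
Insert 6: appended to row 1. P = [[6]].
Insert 3: 3 bumps 6 from row 1; 6 starts row 2. P = [[3], [6]].
Insert 2: 2 bumps 3 from row 1; 3 bumps 6 from row 2; 6 starts row 3. P = [[2], [3], [6]].
Insert 1: 1 bumps 2 from row 1; 2 bumps 3 from row 2; 3 bumps 6 from row 3; 6 starts row 4. P = [[1], [2], [3], [6]].
Insert 4: appended to row 1. P = [[1, 4], [2], [3], [6]].
Insert 5: appended to row 1. P = [[1, 4, 5], [2], [3], [6]].
Insert 7: appended to row 1. P = [[1, 4, 5, 7], [2], [3], [6]].

So P = [[1, 4, 5, 7], [2], [3], [6]].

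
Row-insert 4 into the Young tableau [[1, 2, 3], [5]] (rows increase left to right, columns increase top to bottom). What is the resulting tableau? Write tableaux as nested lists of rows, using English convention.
[[1, 2, 3, 4], [5]]

4 is larger than every entry of row 1, so it is appended to row 1. The new tableau is [[1, 2, 3, 4], [5]].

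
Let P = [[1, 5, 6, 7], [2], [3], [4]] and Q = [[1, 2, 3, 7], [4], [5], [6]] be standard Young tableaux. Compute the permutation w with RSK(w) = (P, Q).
4 5 6 3 2 1 7

Reverse the RSK construction: for i from n down to 1, find the cell of Q containing i, remove the entry at that cell from P, and reverse-bump it up through P; the value ejected from row 1 is w(i).

Step i=7: Q has 7 at row 1, column 4; remove that cell from P, ejecting 7. So w(7) = 7. P is now [[1, 5, 6], [2], [3], [4]].
Step i=6: Q has 6 at row 4, column 1; remove 4 from row 4 of P and reverse-bump: 4 enters row 3 and ejects 3; 3 enters row 2 and ejects 2; 2 enters row 1 and ejects 1. So w(6) = 1. P is now [[2, 5, 6], [3], [4]].
Step i=5: Q has 5 at row 3, column 1; remove 4 from row 3 of P and reverse-bump: 4 enters row 2 and ejects 3; 3 enters row 1 and ejects 2. So w(5) = 2. P is now [[3, 5, 6], [4]].
Step i=4: Q has 4 at row 2, column 1; remove 4 from row 2 of P and reverse-bump: 4 enters row 1 and ejects 3. So w(4) = 3. P is now [[4, 5, 6]].
Step i=3: Q has 3 at row 1, column 3; remove that cell from P, ejecting 6. So w(3) = 6. P is now [[4, 5]].
Step i=2: Q has 2 at row 1, column 2; remove that cell from P, ejecting 5. So w(2) = 5. P is now [[4]].
Step i=1: Q has 1 at row 1, column 1; remove that cell from P, ejecting 4. So w(1) = 4. P is now [].

So w = 4 5 6 3 2 1 7.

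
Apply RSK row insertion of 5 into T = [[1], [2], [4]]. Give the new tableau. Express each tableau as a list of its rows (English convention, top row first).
[[1, 5], [2], [4]]

5 is larger than every entry of row 1, so it is appended to row 1. The new tableau is [[1, 5], [2], [4]].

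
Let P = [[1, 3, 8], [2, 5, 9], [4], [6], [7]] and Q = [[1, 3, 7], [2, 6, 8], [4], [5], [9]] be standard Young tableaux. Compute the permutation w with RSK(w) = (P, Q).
Reverse the RSK construction: for i from n down to 1, find the cell of Q containing i, remove the entry at that cell from P, and reverse-bump it up through P; the value ejected from row 1 is w(i).

Step i=9: Q has 9 at row 5, column 1; remove 7 from row 5 of P and reverse-bump: 7 enters row 4 and ejects 6; 6 enters row 3 and ejects 4; 4 enters row 2 and ejects 2; 2 enters row 1 and ejects 1. So w(9) = 1. P is now [[2, 3, 8], [4, 5, 9], [6], [7]].
Step i=8: Q has 8 at row 2, column 3; remove 9 from row 2 of P and reverse-bump: 9 enters row 1 and ejects 8. So w(8) = 8. P is now [[2, 3, 9], [4, 5], [6], [7]].
Step i=7: Q has 7 at row 1, column 3; remove that cell from P, ejecting 9. So w(7) = 9. P is now [[2, 3], [4, 5], [6], [7]].
Step i=6: Q has 6 at row 2, column 2; remove 5 from row 2 of P and reverse-bump: 5 enters row 1 and ejects 3. So w(6) = 3. P is now [[2, 5], [4], [6], [7]].
Step i=5: Q has 5 at row 4, column 1; remove 7 from row 4 of P and reverse-bump: 7 enters row 3 and ejects 6; 6 enters row 2 and ejects 4; 4 enters row 1 and ejects 2. So w(5) = 2. P is now [[4, 5], [6], [7]].
Step i=4: Q has 4 at row 3, column 1; remove 7 from row 3 of P and reverse-bump: 7 enters row 2 and ejects 6; 6 enters row 1 and ejects 5. So w(4) = 5. P is now [[4, 6], [7]].
Step i=3: Q has 3 at row 1, column 2; remove that cell from P, ejecting 6. So w(3) = 6. P is now [[4], [7]].
Step i=2: Q has 2 at row 2, column 1; remove 7 from row 2 of P and reverse-bump: 7 enters row 1 and ejects 4. So w(2) = 4. P is now [[7]].
Step i=1: Q has 1 at row 1, column 1; remove that cell from P, ejecting 7. So w(1) = 7. P is now [].

So w = 7 4 6 5 2 3 9 8 1.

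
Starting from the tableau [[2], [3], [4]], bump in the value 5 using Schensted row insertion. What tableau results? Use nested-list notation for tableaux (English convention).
[[2, 5], [3], [4]]

5 is larger than every entry of row 1, so it is appended to row 1. The new tableau is [[2, 5], [3], [4]].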